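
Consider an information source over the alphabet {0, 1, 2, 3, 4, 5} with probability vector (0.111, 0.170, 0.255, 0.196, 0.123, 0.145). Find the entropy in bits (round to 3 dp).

2.526 bits

H = −Σ pᵢ log₂ pᵢ.
−0.111·log₂(0.111) = 0.3520
−0.170·log₂(0.170) = 0.4346
−0.255·log₂(0.255) = 0.5027
−0.196·log₂(0.196) = 0.4608
−0.123·log₂(0.123) = 0.3719
−0.145·log₂(0.145) = 0.4040
Sum ≈ 2.5259 → 2.526 bits.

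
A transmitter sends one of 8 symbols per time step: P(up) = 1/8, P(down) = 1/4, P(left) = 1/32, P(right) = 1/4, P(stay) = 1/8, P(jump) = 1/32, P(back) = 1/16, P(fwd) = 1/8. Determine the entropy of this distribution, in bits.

Each probability is a power of 1/2, so log₂(1/p) is an integer.
H = Σ p·log₂(1/p) = 1/8·3 + 1/4·2 + 1/32·5 + 1/4·2 + 1/8·3 + 1/32·5 + 1/16·4 + 1/8·3 = 2.6875 bits.

2.6875 bits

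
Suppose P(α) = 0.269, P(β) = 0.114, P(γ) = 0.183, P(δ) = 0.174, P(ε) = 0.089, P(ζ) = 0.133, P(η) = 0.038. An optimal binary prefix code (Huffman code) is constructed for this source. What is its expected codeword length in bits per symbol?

2.675 bits/symbol

Repeatedly combine the two least-probable nodes; the expected code length is the sum of the merged weights.
merge 19/500 + 89/1000 → 127/1000
merge 57/500 + 127/1000 → 241/1000
merge 133/1000 + 87/500 → 307/1000
merge 183/1000 + 241/1000 → 53/125
merge 269/1000 + 307/1000 → 72/125
merge 53/125 + 72/125 → 1
L = 127/1000 + 241/1000 + 307/1000 + 53/125 + 72/125 + 1 = 107/40 = 2.675 bits/symbol.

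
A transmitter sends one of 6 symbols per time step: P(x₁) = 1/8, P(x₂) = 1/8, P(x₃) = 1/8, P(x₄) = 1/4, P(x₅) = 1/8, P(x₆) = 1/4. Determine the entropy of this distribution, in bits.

2.5 bits

Each probability is a power of 1/2, so log₂(1/p) is an integer.
H = Σ p·log₂(1/p) = 1/8·3 + 1/8·3 + 1/8·3 + 1/4·2 + 1/8·3 + 1/4·2 = 2.5 bits.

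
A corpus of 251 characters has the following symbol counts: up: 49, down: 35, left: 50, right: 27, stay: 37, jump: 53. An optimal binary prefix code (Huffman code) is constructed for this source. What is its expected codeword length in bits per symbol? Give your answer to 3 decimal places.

2.590 bits/symbol

Probabilities are the counts divided by 251.
Repeatedly combine the two least-probable nodes; the expected code length is the sum of the merged weights.
merge 27/251 + 35/251 → 62/251
merge 37/251 + 49/251 → 86/251
merge 50/251 + 53/251 → 103/251
merge 62/251 + 86/251 → 148/251
merge 103/251 + 148/251 → 1
L = 62/251 + 86/251 + 103/251 + 148/251 + 1 = 650/251 ≈ 2.590 bits/symbol.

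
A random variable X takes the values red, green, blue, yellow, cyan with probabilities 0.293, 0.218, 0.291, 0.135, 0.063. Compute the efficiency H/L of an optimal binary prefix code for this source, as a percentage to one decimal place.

Entropy H = −Σ p log₂ p ≈ 2.1575 bits.
Huffman merges: 63/1000+27/200→99/500; 99/500+109/500→52/125; 291/1000+293/1000→73/125; 52/125+73/125→1. L = 1099/500 ≈ 2.1980.
Efficiency = H/L = 2.1575/2.1980 = 98.2%.

98.2%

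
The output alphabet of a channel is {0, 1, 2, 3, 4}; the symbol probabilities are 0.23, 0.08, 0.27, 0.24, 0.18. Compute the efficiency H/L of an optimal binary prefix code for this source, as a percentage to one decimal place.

Entropy H = −Σ p log₂ p ≈ 2.2286 bits.
Huffman merges: 2/25+9/50→13/50; 23/100+6/25→47/100; 13/50+27/100→53/100; 47/100+53/100→1. L = 113/50 ≈ 2.2600.
Efficiency = H/L = 2.2286/2.2600 = 98.6%.

98.6%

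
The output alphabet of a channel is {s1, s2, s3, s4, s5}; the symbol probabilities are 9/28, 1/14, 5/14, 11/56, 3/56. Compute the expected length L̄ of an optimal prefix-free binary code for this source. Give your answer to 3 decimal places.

Repeatedly combine the two least-probable nodes; the expected code length is the sum of the merged weights.
merge 3/56 + 1/14 → 1/8
merge 1/8 + 11/56 → 9/28
merge 9/28 + 9/28 → 9/14
merge 5/14 + 9/14 → 1
L = 1/8 + 9/28 + 9/14 + 1 = 117/56 ≈ 2.089 bits/symbol.

2.089 bits/symbol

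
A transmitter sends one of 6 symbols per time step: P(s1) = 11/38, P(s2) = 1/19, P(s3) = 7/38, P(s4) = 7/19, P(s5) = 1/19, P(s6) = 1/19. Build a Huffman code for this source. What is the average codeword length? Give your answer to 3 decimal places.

Repeatedly combine the two least-probable nodes; the expected code length is the sum of the merged weights.
merge 1/19 + 1/19 → 2/19
merge 1/19 + 2/19 → 3/19
merge 3/19 + 7/38 → 13/38
merge 11/38 + 13/38 → 12/19
merge 7/19 + 12/19 → 1
L = 2/19 + 3/19 + 13/38 + 12/19 + 1 = 85/38 ≈ 2.237 bits/symbol.

2.237 bits/symbol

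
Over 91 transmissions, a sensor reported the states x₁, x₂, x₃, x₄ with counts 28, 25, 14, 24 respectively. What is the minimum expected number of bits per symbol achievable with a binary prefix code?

Probabilities are the counts divided by 91.
Repeatedly combine the two least-probable nodes; the expected code length is the sum of the merged weights.
merge 2/13 + 24/91 → 38/91
merge 25/91 + 4/13 → 53/91
merge 38/91 + 53/91 → 1
L = 38/91 + 53/91 + 1 = 2 bits/symbol.

2 bits/symbol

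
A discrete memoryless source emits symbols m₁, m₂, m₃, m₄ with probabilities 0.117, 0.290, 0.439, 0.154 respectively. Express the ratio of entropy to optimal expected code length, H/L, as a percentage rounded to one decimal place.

99.2%

Entropy H = −Σ p log₂ p ≈ 1.8171 bits.
Huffman merges: 117/1000+77/500→271/1000; 271/1000+29/100→561/1000; 439/1000+561/1000→1. L = 229/125 ≈ 1.8320.
Efficiency = H/L = 1.8171/1.8320 = 99.2%.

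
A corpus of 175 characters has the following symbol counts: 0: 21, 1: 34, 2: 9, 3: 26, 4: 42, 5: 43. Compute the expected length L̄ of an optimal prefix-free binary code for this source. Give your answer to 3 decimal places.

Probabilities are the counts divided by 175.
Repeatedly combine the two least-probable nodes; the expected code length is the sum of the merged weights.
merge 9/175 + 3/25 → 6/35
merge 26/175 + 6/35 → 8/25
merge 34/175 + 6/25 → 76/175
merge 43/175 + 8/25 → 99/175
merge 76/175 + 99/175 → 1
L = 6/35 + 8/25 + 76/175 + 99/175 + 1 = 436/175 ≈ 2.491 bits/symbol.

2.491 bits/symbol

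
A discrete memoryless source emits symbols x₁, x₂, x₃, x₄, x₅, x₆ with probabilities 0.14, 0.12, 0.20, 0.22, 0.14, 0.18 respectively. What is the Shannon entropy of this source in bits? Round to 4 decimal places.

H = −Σ pᵢ log₂ pᵢ.
−0.14·log₂(0.14) = 0.3971
−0.12·log₂(0.12) = 0.3671
−0.20·log₂(0.20) = 0.4644
−0.22·log₂(0.22) = 0.4806
−0.14·log₂(0.14) = 0.3971
−0.18·log₂(0.18) = 0.4453
Sum ≈ 2.5516 → 2.5516 bits.

2.5516 bits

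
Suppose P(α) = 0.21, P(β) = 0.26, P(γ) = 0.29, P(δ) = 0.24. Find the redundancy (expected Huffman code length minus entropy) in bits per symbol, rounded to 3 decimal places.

0.010 bits

Entropy H = −Σ p log₂ p ≈ 1.9901 bits.
Huffman merges: 21/100+6/25→9/20; 13/50+29/100→11/20; 9/20+11/20→1. L = 2 ≈ 2.0000.
L − H = 2.0000 − 1.9901 = 0.010 bits.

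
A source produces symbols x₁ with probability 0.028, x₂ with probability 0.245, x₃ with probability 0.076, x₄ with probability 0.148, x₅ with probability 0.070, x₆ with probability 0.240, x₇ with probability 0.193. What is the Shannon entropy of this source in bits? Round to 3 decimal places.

H = −Σ pᵢ log₂ pᵢ.
−0.028·log₂(0.028) = 0.1444
−0.245·log₂(0.245) = 0.4971
−0.076·log₂(0.076) = 0.2826
−0.148·log₂(0.148) = 0.4079
−0.070·log₂(0.070) = 0.2686
−0.240·log₂(0.240) = 0.4941
−0.193·log₂(0.193) = 0.4581
Sum ≈ 2.5528 → 2.553 bits.

2.553 bits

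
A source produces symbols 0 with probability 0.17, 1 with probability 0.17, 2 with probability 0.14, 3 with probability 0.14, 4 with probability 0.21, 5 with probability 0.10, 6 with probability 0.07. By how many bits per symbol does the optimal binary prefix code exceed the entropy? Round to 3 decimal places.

Entropy H = −Σ p log₂ p ≈ 2.7370 bits.
Huffman merges: 7/100+1/10→17/100; 7/50+7/50→7/25; 17/100+17/100→17/50; 17/100+21/100→19/50; 7/25+17/50→31/50; 19/50+31/50→1. L = 279/100 ≈ 2.7900.
L − H = 2.7900 − 2.7370 = 0.053 bits.

0.053 bits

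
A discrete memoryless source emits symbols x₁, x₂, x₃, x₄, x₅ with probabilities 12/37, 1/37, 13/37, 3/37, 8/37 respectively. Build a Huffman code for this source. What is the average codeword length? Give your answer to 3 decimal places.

Repeatedly combine the two least-probable nodes; the expected code length is the sum of the merged weights.
merge 1/37 + 3/37 → 4/37
merge 4/37 + 8/37 → 12/37
merge 12/37 + 12/37 → 24/37
merge 13/37 + 24/37 → 1
L = 4/37 + 12/37 + 24/37 + 1 = 77/37 ≈ 2.081 bits/symbol.

2.081 bits/symbol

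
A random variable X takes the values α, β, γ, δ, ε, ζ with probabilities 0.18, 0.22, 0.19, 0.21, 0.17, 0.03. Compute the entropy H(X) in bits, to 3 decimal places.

H = −Σ pᵢ log₂ pᵢ.
−0.18·log₂(0.18) = 0.4453
−0.22·log₂(0.22) = 0.4806
−0.19·log₂(0.19) = 0.4552
−0.21·log₂(0.21) = 0.4728
−0.17·log₂(0.17) = 0.4346
−0.03·log₂(0.03) = 0.1518
Sum ≈ 2.4403 → 2.440 bits.

2.440 bits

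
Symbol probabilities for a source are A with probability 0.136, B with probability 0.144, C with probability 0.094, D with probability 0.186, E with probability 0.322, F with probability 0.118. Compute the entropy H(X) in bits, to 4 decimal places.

2.4563 bits

H = −Σ pᵢ log₂ pᵢ.
−0.136·log₂(0.136) = 0.3915
−0.144·log₂(0.144) = 0.4026
−0.094·log₂(0.094) = 0.3207
−0.186·log₂(0.186) = 0.4514
−0.322·log₂(0.322) = 0.5264
−0.118·log₂(0.118) = 0.3638
Sum ≈ 2.4563 → 2.4563 bits.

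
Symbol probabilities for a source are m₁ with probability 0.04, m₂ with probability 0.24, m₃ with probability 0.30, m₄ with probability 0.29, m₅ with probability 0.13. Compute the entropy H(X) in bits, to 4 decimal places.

H = −Σ pᵢ log₂ pᵢ.
−0.04·log₂(0.04) = 0.1858
−0.24·log₂(0.24) = 0.4941
−0.30·log₂(0.30) = 0.5211
−0.29·log₂(0.29) = 0.5179
−0.13·log₂(0.13) = 0.3826
Sum ≈ 2.1015 → 2.1015 bits.

2.1015 bits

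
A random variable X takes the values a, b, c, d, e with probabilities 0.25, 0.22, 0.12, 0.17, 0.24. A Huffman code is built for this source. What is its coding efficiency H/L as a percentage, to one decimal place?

Entropy H = −Σ p log₂ p ≈ 2.2764 bits.
Huffman merges: 3/25+17/100→29/100; 11/50+6/25→23/50; 1/4+29/100→27/50; 23/50+27/50→1. L = 229/100 ≈ 2.2900.
Efficiency = H/L = 2.2764/2.2900 = 99.4%.

99.4%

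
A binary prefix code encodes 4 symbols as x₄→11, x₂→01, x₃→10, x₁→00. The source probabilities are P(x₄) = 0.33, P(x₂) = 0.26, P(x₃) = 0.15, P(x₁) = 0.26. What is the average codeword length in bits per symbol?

L̄ = Σ pᵢ·ℓᵢ = 0.33·2 + 0.26·2 + 0.15·2 + 0.26·2 = 2 bits/symbol.

2 bits/symbol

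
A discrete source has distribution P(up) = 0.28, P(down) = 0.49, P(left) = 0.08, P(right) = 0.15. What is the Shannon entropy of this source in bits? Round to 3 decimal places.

H = −Σ pᵢ log₂ pᵢ.
−0.28·log₂(0.28) = 0.5142
−0.49·log₂(0.49) = 0.5043
−0.08·log₂(0.08) = 0.2915
−0.15·log₂(0.15) = 0.4105
Sum ≈ 1.7206 → 1.721 bits.

1.721 bits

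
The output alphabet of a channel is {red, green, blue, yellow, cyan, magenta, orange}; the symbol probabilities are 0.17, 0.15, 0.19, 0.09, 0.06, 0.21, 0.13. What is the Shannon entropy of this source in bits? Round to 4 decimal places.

H = −Σ pᵢ log₂ pᵢ.
−0.17·log₂(0.17) = 0.4346
−0.15·log₂(0.15) = 0.4105
−0.19·log₂(0.19) = 0.4552
−0.09·log₂(0.09) = 0.3127
−0.06·log₂(0.06) = 0.2435
−0.21·log₂(0.21) = 0.4728
−0.13·log₂(0.13) = 0.3826
Sum ≈ 2.7120 → 2.7120 bits.

2.7120 bits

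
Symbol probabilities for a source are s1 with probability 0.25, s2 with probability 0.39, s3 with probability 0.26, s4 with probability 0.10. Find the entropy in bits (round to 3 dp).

1.867 bits

H = −Σ pᵢ log₂ pᵢ.
−0.25·log₂(0.25) = 0.5000
−0.39·log₂(0.39) = 0.5298
−0.26·log₂(0.26) = 0.5053
−0.10·log₂(0.10) = 0.3322
Sum ≈ 1.8673 → 1.867 bits.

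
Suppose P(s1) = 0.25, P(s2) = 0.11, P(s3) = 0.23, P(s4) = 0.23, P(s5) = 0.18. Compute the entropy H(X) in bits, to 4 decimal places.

2.2709 bits

H = −Σ pᵢ log₂ pᵢ.
−0.25·log₂(0.25) = 0.5000
−0.11·log₂(0.11) = 0.3503
−0.23·log₂(0.23) = 0.4877
−0.23·log₂(0.23) = 0.4877
−0.18·log₂(0.18) = 0.4453
Sum ≈ 2.2709 → 2.2709 bits.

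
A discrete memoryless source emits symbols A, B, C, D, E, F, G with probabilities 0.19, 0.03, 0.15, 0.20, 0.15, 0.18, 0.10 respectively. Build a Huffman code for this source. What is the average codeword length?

2.74 bits/symbol

Repeatedly combine the two least-probable nodes; the expected code length is the sum of the merged weights.
merge 3/100 + 1/10 → 13/100
merge 13/100 + 3/20 → 7/25
merge 3/20 + 9/50 → 33/100
merge 19/100 + 1/5 → 39/100
merge 7/25 + 33/100 → 61/100
merge 39/100 + 61/100 → 1
L = 13/100 + 7/25 + 33/100 + 39/100 + 61/100 + 1 = 137/50 = 2.74 bits/symbol.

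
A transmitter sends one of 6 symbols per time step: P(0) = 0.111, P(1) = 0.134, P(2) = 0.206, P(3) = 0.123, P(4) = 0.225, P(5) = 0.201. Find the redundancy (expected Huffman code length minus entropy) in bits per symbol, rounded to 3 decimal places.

Entropy H = −Σ p log₂ p ≈ 2.5314 bits.
Huffman merges: 111/1000+123/1000→117/500; 67/500+201/1000→67/200; 103/500+9/40→431/1000; 117/500+67/200→569/1000; 431/1000+569/1000→1. L = 2569/1000 ≈ 2.5690.
L − H = 2.5690 − 2.5314 = 0.038 bits.

0.038 bits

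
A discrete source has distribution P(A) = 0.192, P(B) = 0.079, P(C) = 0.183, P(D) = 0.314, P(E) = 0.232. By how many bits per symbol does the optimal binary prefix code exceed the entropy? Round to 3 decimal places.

Entropy H = −Σ p log₂ p ≈ 2.2085 bits.
Huffman merges: 79/1000+183/1000→131/500; 24/125+29/125→53/125; 131/500+157/500→72/125; 53/125+72/125→1. L = 1131/500 ≈ 2.2620.
L − H = 2.2620 − 2.2085 = 0.053 bits.

0.053 bits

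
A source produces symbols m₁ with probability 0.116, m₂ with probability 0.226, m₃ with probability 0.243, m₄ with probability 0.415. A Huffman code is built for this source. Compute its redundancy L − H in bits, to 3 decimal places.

Entropy H = −Σ p log₂ p ≈ 1.8679 bits.
Huffman merges: 29/250+113/500→171/500; 243/1000+171/500→117/200; 83/200+117/200→1. L = 1927/1000 ≈ 1.9270.
L − H = 1.9270 − 1.8679 = 0.059 bits.

0.059 bits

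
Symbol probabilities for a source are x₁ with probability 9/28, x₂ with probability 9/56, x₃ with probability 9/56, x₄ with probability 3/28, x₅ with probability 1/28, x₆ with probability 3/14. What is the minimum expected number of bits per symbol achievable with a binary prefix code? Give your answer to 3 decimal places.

2.446 bits/symbol

Repeatedly combine the two least-probable nodes; the expected code length is the sum of the merged weights.
merge 1/28 + 3/28 → 1/7
merge 1/7 + 9/56 → 17/56
merge 9/56 + 3/14 → 3/8
merge 17/56 + 9/28 → 5/8
merge 3/8 + 5/8 → 1
L = 1/7 + 17/56 + 3/8 + 5/8 + 1 = 137/56 ≈ 2.446 bits/symbol.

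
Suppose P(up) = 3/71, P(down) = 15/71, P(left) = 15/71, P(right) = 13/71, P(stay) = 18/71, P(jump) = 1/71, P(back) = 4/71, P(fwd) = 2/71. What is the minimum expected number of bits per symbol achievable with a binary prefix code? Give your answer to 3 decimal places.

Repeatedly combine the two least-probable nodes; the expected code length is the sum of the merged weights.
merge 1/71 + 2/71 → 3/71
merge 3/71 + 3/71 → 6/71
merge 4/71 + 6/71 → 10/71
merge 10/71 + 13/71 → 23/71
merge 15/71 + 15/71 → 30/71
merge 18/71 + 23/71 → 41/71
merge 30/71 + 41/71 → 1
L = 3/71 + 6/71 + 10/71 + 23/71 + 30/71 + 41/71 + 1 = 184/71 ≈ 2.592 bits/symbol.

2.592 bits/symbol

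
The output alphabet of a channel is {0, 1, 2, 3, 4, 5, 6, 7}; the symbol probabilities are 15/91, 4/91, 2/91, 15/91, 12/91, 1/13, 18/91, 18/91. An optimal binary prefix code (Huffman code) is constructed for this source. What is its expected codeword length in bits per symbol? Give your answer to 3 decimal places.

Repeatedly combine the two least-probable nodes; the expected code length is the sum of the merged weights.
merge 2/91 + 4/91 → 6/91
merge 6/91 + 1/13 → 1/7
merge 12/91 + 1/7 → 25/91
merge 15/91 + 15/91 → 30/91
merge 18/91 + 18/91 → 36/91
merge 25/91 + 30/91 → 55/91
merge 36/91 + 55/91 → 1
L = 6/91 + 1/7 + 25/91 + 30/91 + 36/91 + 55/91 + 1 = 256/91 ≈ 2.813 bits/symbol.

2.813 bits/symbol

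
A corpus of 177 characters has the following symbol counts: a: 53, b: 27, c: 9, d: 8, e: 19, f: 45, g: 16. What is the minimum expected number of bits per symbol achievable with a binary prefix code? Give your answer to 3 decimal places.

Probabilities are the counts divided by 177.
Repeatedly combine the two least-probable nodes; the expected code length is the sum of the merged weights.
merge 8/177 + 3/59 → 17/177
merge 16/177 + 17/177 → 11/59
merge 19/177 + 9/59 → 46/177
merge 11/59 + 15/59 → 26/59
merge 46/177 + 53/177 → 33/59
merge 26/59 + 33/59 → 1
L = 17/177 + 11/59 + 46/177 + 26/59 + 33/59 + 1 = 150/59 ≈ 2.542 bits/symbol.

2.542 bits/symbol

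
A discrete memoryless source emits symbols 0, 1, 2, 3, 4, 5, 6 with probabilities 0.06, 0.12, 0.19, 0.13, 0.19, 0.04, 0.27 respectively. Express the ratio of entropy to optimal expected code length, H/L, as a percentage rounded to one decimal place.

Entropy H = −Σ p log₂ p ≈ 2.5995 bits.
Huffman merges: 1/25+3/50→1/10; 1/10+3/25→11/50; 13/100+19/100→8/25; 19/100+11/50→41/100; 27/100+8/25→59/100; 41/100+59/100→1. L = 66/25 ≈ 2.6400.
Efficiency = H/L = 2.5995/2.6400 = 98.5%.

98.5%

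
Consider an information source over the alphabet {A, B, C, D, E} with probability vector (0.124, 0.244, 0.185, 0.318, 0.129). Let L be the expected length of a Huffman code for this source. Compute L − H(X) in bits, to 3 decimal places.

Entropy H = −Σ p log₂ p ≈ 2.2271 bits.
Huffman merges: 31/250+129/1000→253/1000; 37/200+61/250→429/1000; 253/1000+159/500→571/1000; 429/1000+571/1000→1. L = 2253/1000 ≈ 2.2530.
L − H = 2.2530 − 2.2271 = 0.026 bits.

0.026 bits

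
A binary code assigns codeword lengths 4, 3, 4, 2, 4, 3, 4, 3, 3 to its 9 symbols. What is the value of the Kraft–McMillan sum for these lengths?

With common denominator 2^4 = 16: Σ 2^(−ℓᵢ) = 1/16 + 2/16 + 1/16 + 4/16 + 1/16 + 2/16 + 1/16 + 2/16 + 2/16 = 16/16 = 1.

1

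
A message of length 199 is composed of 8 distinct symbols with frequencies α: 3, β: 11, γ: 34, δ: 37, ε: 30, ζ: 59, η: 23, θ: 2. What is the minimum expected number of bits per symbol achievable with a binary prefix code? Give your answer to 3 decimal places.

Probabilities are the counts divided by 199.
Repeatedly combine the two least-probable nodes; the expected code length is the sum of the merged weights.
merge 2/199 + 3/199 → 5/199
merge 5/199 + 11/199 → 16/199
merge 16/199 + 23/199 → 39/199
merge 30/199 + 34/199 → 64/199
merge 37/199 + 39/199 → 76/199
merge 59/199 + 64/199 → 123/199
merge 76/199 + 123/199 → 1
L = 5/199 + 16/199 + 39/199 + 64/199 + 76/199 + 123/199 + 1 = 522/199 ≈ 2.623 bits/symbol.

2.623 bits/symbol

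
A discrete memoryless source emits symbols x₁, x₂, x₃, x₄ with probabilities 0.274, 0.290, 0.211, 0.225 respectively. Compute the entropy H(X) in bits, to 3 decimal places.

1.987 bits

H = −Σ pᵢ log₂ pᵢ.
−0.274·log₂(0.274) = 0.5118
−0.290·log₂(0.290) = 0.5179
−0.211·log₂(0.211) = 0.4736
−0.225·log₂(0.225) = 0.4842
Sum ≈ 1.9875 → 1.987 bits.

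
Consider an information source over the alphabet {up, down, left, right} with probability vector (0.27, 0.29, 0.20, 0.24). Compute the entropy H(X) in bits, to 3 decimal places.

1.986 bits

H = −Σ pᵢ log₂ pᵢ.
−0.27·log₂(0.27) = 0.5100
−0.29·log₂(0.29) = 0.5179
−0.20·log₂(0.20) = 0.4644
−0.24·log₂(0.24) = 0.4941
Sum ≈ 1.9864 → 1.986 bits.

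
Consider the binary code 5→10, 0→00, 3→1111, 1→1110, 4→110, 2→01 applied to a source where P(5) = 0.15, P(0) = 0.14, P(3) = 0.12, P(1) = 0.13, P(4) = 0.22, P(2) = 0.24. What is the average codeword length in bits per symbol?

L̄ = Σ pᵢ·ℓᵢ = 0.15·2 + 0.14·2 + 0.12·4 + 0.13·4 + 0.22·3 + 0.24·2 = 2.72 bits/symbol.

2.72 bits/symbol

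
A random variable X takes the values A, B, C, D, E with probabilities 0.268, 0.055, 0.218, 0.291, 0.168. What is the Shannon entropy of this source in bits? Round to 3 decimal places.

2.169 bits

H = −Σ pᵢ log₂ pᵢ.
−0.268·log₂(0.268) = 0.5091
−0.055·log₂(0.055) = 0.2301
−0.218·log₂(0.218) = 0.4791
−0.291·log₂(0.291) = 0.5182
−0.168·log₂(0.168) = 0.4323
Sum ≈ 2.1689 → 2.169 bits.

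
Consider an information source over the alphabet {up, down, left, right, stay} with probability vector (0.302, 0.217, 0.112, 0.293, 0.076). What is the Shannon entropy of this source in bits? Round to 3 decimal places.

H = −Σ pᵢ log₂ pᵢ.
−0.302·log₂(0.302) = 0.5217
−0.217·log₂(0.217) = 0.4783
−0.112·log₂(0.112) = 0.3537
−0.293·log₂(0.293) = 0.5189
−0.076·log₂(0.076) = 0.2826
Sum ≈ 2.1552 → 2.155 bits.

2.155 bits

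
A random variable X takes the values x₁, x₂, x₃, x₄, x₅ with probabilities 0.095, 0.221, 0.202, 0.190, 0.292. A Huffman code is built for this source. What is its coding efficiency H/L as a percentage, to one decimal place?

Entropy H = −Σ p log₂ p ≈ 2.2439 bits.
Huffman merges: 19/200+19/100→57/200; 101/500+221/1000→423/1000; 57/200+73/250→577/1000; 423/1000+577/1000→1. L = 457/200 ≈ 2.2850.
Efficiency = H/L = 2.2439/2.2850 = 98.2%.

98.2%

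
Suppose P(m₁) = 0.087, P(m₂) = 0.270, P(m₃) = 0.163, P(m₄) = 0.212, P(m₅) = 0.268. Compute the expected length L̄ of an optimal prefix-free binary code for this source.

2.25 bits/symbol

Repeatedly combine the two least-probable nodes; the expected code length is the sum of the merged weights.
merge 87/1000 + 163/1000 → 1/4
merge 53/250 + 1/4 → 231/500
merge 67/250 + 27/100 → 269/500
merge 231/500 + 269/500 → 1
L = 1/4 + 231/500 + 269/500 + 1 = 9/4 = 2.25 bits/symbol.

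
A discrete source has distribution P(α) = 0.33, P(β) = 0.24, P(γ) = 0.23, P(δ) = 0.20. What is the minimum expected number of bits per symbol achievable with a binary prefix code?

Repeatedly combine the two least-probable nodes; the expected code length is the sum of the merged weights.
merge 1/5 + 23/100 → 43/100
merge 6/25 + 33/100 → 57/100
merge 43/100 + 57/100 → 1
L = 43/100 + 57/100 + 1 = 2 bits/symbol.

2 bits/symbol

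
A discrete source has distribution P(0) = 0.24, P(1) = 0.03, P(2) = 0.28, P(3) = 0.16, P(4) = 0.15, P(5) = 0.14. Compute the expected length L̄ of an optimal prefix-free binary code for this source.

2.48 bits/symbol

Repeatedly combine the two least-probable nodes; the expected code length is the sum of the merged weights.
merge 3/100 + 7/50 → 17/100
merge 3/20 + 4/25 → 31/100
merge 17/100 + 6/25 → 41/100
merge 7/25 + 31/100 → 59/100
merge 41/100 + 59/100 → 1
L = 17/100 + 31/100 + 41/100 + 59/100 + 1 = 62/25 = 2.48 bits/symbol.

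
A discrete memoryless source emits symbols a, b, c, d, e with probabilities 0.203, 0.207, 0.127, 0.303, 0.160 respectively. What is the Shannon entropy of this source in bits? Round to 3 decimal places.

H = −Σ pᵢ log₂ pᵢ.
−0.203·log₂(0.203) = 0.4670
−0.207·log₂(0.207) = 0.4704
−0.127·log₂(0.127) = 0.3781
−0.303·log₂(0.303) = 0.5220
−0.160·log₂(0.160) = 0.4230
Sum ≈ 2.2604 → 2.260 bits.

2.260 bits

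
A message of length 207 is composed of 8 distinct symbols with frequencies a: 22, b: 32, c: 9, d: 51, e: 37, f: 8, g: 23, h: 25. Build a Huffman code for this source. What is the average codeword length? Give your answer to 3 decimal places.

2.836 bits/symbol

Probabilities are the counts divided by 207.
Repeatedly combine the two least-probable nodes; the expected code length is the sum of the merged weights.
merge 8/207 + 1/23 → 17/207
merge 17/207 + 22/207 → 13/69
merge 1/9 + 25/207 → 16/69
merge 32/207 + 37/207 → 1/3
merge 13/69 + 16/69 → 29/69
merge 17/69 + 1/3 → 40/69
merge 29/69 + 40/69 → 1
L = 17/207 + 13/69 + 16/69 + 1/3 + 29/69 + 40/69 + 1 = 587/207 ≈ 2.836 bits/symbol.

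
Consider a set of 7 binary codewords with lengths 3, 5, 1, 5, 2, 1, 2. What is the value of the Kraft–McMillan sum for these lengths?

With common denominator 2^5 = 32: Σ 2^(−ℓᵢ) = 4/32 + 1/32 + 16/32 + 1/32 + 8/32 + 16/32 + 8/32 = 54/32 = 1.6875.

1.6875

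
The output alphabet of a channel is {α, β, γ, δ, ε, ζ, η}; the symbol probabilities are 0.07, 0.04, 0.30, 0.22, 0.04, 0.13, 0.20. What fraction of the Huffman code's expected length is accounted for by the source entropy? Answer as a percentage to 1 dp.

99.2%

Entropy H = −Σ p log₂ p ≈ 2.4888 bits.
Huffman merges: 1/25+1/25→2/25; 7/100+2/25→3/20; 13/100+3/20→7/25; 1/5+11/50→21/50; 7/25+3/10→29/50; 21/50+29/50→1. L = 251/100 ≈ 2.5100.
Efficiency = H/L = 2.4888/2.5100 = 99.2%.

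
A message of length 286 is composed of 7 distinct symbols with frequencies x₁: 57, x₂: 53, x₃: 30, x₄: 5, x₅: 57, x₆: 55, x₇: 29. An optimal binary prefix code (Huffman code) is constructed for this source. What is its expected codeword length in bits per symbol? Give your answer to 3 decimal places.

2.720 bits/symbol

Probabilities are the counts divided by 286.
Repeatedly combine the two least-probable nodes; the expected code length is the sum of the merged weights.
merge 5/286 + 29/286 → 17/143
merge 15/143 + 17/143 → 32/143
merge 53/286 + 5/26 → 54/143
merge 57/286 + 57/286 → 57/143
merge 32/143 + 54/143 → 86/143
merge 57/143 + 86/143 → 1
L = 17/143 + 32/143 + 54/143 + 57/143 + 86/143 + 1 = 389/143 ≈ 2.720 bits/symbol.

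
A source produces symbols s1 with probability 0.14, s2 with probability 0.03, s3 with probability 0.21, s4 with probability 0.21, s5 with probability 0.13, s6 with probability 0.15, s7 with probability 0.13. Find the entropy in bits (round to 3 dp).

2.670 bits

H = −Σ pᵢ log₂ pᵢ.
−0.14·log₂(0.14) = 0.3971
−0.03·log₂(0.03) = 0.1518
−0.21·log₂(0.21) = 0.4728
−0.21·log₂(0.21) = 0.4728
−0.13·log₂(0.13) = 0.3826
−0.15·log₂(0.15) = 0.4105
−0.13·log₂(0.13) = 0.3826
Sum ≈ 2.6704 → 2.670 bits.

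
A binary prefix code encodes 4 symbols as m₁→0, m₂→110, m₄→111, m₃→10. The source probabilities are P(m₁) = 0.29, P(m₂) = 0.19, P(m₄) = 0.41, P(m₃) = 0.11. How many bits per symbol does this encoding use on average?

L̄ = Σ pᵢ·ℓᵢ = 0.29·1 + 0.19·3 + 0.41·3 + 0.11·2 = 2.31 bits/symbol.

2.31 bits/symbol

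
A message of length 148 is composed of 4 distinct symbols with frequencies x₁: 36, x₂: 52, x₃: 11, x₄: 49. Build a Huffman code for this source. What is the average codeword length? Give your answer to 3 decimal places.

1.966 bits/symbol

Probabilities are the counts divided by 148.
Repeatedly combine the two least-probable nodes; the expected code length is the sum of the merged weights.
merge 11/148 + 9/37 → 47/148
merge 47/148 + 49/148 → 24/37
merge 13/37 + 24/37 → 1
L = 47/148 + 24/37 + 1 = 291/148 ≈ 1.966 bits/symbol.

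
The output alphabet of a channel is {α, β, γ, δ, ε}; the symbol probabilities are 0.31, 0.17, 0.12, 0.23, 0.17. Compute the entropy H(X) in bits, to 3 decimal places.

H = −Σ pᵢ log₂ pᵢ.
−0.31·log₂(0.31) = 0.5238
−0.17·log₂(0.17) = 0.4346
−0.12·log₂(0.12) = 0.3671
−0.23·log₂(0.23) = 0.4877
−0.17·log₂(0.17) = 0.4346
Sum ≈ 2.2477 → 2.248 bits.

2.248 bits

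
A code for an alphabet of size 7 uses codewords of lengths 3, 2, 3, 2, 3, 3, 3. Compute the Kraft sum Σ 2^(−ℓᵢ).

With common denominator 2^3 = 8: Σ 2^(−ℓᵢ) = 1/8 + 2/8 + 1/8 + 2/8 + 1/8 + 1/8 + 1/8 = 9/8 = 1.125.

1.125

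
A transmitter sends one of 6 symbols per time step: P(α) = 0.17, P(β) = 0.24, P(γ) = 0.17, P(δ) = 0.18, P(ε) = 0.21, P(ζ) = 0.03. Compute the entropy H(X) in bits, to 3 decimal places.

2.433 bits

H = −Σ pᵢ log₂ pᵢ.
−0.17·log₂(0.17) = 0.4346
−0.24·log₂(0.24) = 0.4941
−0.17·log₂(0.17) = 0.4346
−0.18·log₂(0.18) = 0.4453
−0.21·log₂(0.21) = 0.4728
−0.03·log₂(0.03) = 0.1518
Sum ≈ 2.4332 → 2.433 bits.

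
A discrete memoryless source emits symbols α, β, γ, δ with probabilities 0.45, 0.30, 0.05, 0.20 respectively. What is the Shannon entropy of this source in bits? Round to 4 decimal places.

H = −Σ pᵢ log₂ pᵢ.
−0.45·log₂(0.45) = 0.5184
−0.30·log₂(0.30) = 0.5211
−0.05·log₂(0.05) = 0.2161
−0.20·log₂(0.20) = 0.4644
Sum ≈ 1.7200 → 1.7200 bits.

1.7200 bits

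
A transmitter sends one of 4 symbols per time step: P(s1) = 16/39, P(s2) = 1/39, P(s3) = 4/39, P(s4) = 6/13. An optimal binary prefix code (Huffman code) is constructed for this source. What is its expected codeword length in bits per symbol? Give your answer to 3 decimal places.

1.667 bits/symbol

Repeatedly combine the two least-probable nodes; the expected code length is the sum of the merged weights.
merge 1/39 + 4/39 → 5/39
merge 5/39 + 16/39 → 7/13
merge 6/13 + 7/13 → 1
L = 5/39 + 7/13 + 1 = 5/3 ≈ 1.667 bits/symbol.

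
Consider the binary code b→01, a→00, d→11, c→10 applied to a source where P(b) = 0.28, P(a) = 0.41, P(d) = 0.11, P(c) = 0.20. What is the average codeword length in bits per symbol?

L̄ = Σ pᵢ·ℓᵢ = 0.28·2 + 0.41·2 + 0.11·2 + 0.20·2 = 2 bits/symbol.

2 bits/symbol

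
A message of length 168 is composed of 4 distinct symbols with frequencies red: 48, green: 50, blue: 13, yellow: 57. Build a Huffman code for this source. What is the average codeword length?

Probabilities are the counts divided by 168.
Repeatedly combine the two least-probable nodes; the expected code length is the sum of the merged weights.
merge 13/168 + 2/7 → 61/168
merge 25/84 + 19/56 → 107/168
merge 61/168 + 107/168 → 1
L = 61/168 + 107/168 + 1 = 2 bits/symbol.

2 bits/symbol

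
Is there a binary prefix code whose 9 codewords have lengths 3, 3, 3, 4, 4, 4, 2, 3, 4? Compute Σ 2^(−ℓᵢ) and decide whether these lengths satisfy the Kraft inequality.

1; yes

With common denominator 2^4 = 16: Σ 2^(−ℓᵢ) = 2/16 + 2/16 + 2/16 + 1/16 + 1/16 + 1/16 + 4/16 + 2/16 + 1/16 = 16/16 = 1.
Kraft's inequality requires Σ ≤ 1; here Σ = 1 ≤ 1, so such a prefix code exists.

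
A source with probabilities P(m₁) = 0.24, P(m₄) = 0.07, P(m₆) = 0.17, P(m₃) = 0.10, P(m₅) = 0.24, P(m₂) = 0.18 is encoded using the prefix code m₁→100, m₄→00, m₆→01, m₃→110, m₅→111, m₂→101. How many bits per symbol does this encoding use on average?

2.76 bits/symbol

L̄ = Σ pᵢ·ℓᵢ = 0.24·3 + 0.07·2 + 0.17·2 + 0.10·3 + 0.24·3 + 0.18·3 = 2.76 bits/symbol.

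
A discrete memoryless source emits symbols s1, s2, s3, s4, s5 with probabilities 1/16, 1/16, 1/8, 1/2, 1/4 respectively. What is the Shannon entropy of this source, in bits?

Each probability is a power of 1/2, so log₂(1/p) is an integer.
H = Σ p·log₂(1/p) = 1/16·4 + 1/16·4 + 1/8·3 + 1/2·1 + 1/4·2 = 1.875 bits.

1.875 bits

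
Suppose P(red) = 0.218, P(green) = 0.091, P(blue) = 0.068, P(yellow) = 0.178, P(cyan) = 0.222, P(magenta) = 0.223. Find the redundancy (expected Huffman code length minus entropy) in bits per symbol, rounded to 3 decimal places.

Entropy H = −Σ p log₂ p ≈ 2.4655 bits.
Huffman merges: 17/250+91/1000→159/1000; 159/1000+89/500→337/1000; 109/500+111/500→11/25; 223/1000+337/1000→14/25; 11/25+14/25→1. L = 312/125 ≈ 2.4960.
L − H = 2.4960 − 2.4655 = 0.030 bits.

0.030 bits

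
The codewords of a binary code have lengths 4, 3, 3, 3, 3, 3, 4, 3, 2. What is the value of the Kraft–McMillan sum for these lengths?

1.125

With common denominator 2^4 = 16: Σ 2^(−ℓᵢ) = 1/16 + 2/16 + 2/16 + 2/16 + 2/16 + 2/16 + 1/16 + 2/16 + 4/16 = 18/16 = 1.125.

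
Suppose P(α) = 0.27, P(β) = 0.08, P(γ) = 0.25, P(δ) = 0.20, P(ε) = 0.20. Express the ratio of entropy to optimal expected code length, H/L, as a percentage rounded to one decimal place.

97.8%

Entropy H = −Σ p log₂ p ≈ 2.2303 bits.
Huffman merges: 2/25+1/5→7/25; 1/5+1/4→9/20; 27/100+7/25→11/20; 9/20+11/20→1. L = 57/25 ≈ 2.2800.
Efficiency = H/L = 2.2303/2.2800 = 97.8%.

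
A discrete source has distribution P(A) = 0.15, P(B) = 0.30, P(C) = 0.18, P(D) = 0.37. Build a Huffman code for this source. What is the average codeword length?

1.96 bits/symbol

Repeatedly combine the two least-probable nodes; the expected code length is the sum of the merged weights.
merge 3/20 + 9/50 → 33/100
merge 3/10 + 33/100 → 63/100
merge 37/100 + 63/100 → 1
L = 33/100 + 63/100 + 1 = 49/25 = 1.96 bits/symbol.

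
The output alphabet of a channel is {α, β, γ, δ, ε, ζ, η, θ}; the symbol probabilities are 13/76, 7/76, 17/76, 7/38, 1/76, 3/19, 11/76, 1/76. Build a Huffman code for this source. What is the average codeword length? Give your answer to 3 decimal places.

2.737 bits/symbol

Repeatedly combine the two least-probable nodes; the expected code length is the sum of the merged weights.
merge 1/76 + 1/76 → 1/38
merge 1/38 + 7/76 → 9/76
merge 9/76 + 11/76 → 5/19
merge 3/19 + 13/76 → 25/76
merge 7/38 + 17/76 → 31/76
merge 5/19 + 25/76 → 45/76
merge 31/76 + 45/76 → 1
L = 1/38 + 9/76 + 5/19 + 25/76 + 31/76 + 45/76 + 1 = 52/19 ≈ 2.737 bits/symbol.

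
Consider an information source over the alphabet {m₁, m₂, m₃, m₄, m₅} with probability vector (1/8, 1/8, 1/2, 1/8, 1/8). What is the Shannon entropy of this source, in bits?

2 bits

Each probability is a power of 1/2, so log₂(1/p) is an integer.
H = Σ p·log₂(1/p) = 1/8·3 + 1/8·3 + 1/2·1 + 1/8·3 + 1/8·3 = 2 bits.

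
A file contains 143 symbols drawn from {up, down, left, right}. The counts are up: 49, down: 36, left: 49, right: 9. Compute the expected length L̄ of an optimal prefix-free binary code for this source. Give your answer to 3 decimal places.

1.972 bits/symbol

Probabilities are the counts divided by 143.
Repeatedly combine the two least-probable nodes; the expected code length is the sum of the merged weights.
merge 9/143 + 36/143 → 45/143
merge 45/143 + 49/143 → 94/143
merge 49/143 + 94/143 → 1
L = 45/143 + 94/143 + 1 = 282/143 ≈ 1.972 bits/symbol.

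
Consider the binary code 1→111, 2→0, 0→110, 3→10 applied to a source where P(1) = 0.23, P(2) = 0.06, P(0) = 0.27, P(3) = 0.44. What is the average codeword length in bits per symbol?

L̄ = Σ pᵢ·ℓᵢ = 0.23·3 + 0.06·1 + 0.27·3 + 0.44·2 = 2.44 bits/symbol.

2.44 bits/symbol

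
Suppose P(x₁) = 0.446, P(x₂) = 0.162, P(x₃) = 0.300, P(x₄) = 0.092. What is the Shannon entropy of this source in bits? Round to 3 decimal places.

1.783 bits

H = −Σ pᵢ log₂ pᵢ.
−0.446·log₂(0.446) = 0.5195
−0.162·log₂(0.162) = 0.4254
−0.300·log₂(0.300) = 0.5211
−0.092·log₂(0.092) = 0.3167
Sum ≈ 1.7827 → 1.783 bits.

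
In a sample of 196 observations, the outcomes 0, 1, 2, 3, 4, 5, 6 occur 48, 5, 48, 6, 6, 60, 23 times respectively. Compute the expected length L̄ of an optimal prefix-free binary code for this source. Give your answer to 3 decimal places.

2.347 bits/symbol

Probabilities are the counts divided by 196.
Repeatedly combine the two least-probable nodes; the expected code length is the sum of the merged weights.
merge 5/196 + 3/98 → 11/196
merge 3/98 + 11/196 → 17/196
merge 17/196 + 23/196 → 10/49
merge 10/49 + 12/49 → 22/49
merge 12/49 + 15/49 → 27/49
merge 22/49 + 27/49 → 1
L = 11/196 + 17/196 + 10/49 + 22/49 + 27/49 + 1 = 115/49 ≈ 2.347 bits/symbol.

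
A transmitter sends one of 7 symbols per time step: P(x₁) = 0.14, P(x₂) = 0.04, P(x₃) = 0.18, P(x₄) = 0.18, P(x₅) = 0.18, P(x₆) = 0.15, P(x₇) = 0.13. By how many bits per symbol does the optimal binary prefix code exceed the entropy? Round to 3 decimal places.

Entropy H = −Σ p log₂ p ≈ 2.7120 bits.
Huffman merges: 1/25+13/100→17/100; 7/50+3/20→29/100; 17/100+9/50→7/20; 9/50+9/50→9/25; 29/100+7/20→16/25; 9/25+16/25→1. L = 281/100 ≈ 2.8100.
L − H = 2.8100 − 2.7120 = 0.098 bits.

0.098 bits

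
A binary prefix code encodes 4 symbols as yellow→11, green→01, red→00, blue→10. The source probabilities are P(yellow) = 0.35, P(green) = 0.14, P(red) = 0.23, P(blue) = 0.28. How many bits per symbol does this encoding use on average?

L̄ = Σ pᵢ·ℓᵢ = 0.35·2 + 0.14·2 + 0.23·2 + 0.28·2 = 2 bits/symbol.

2 bits/symbol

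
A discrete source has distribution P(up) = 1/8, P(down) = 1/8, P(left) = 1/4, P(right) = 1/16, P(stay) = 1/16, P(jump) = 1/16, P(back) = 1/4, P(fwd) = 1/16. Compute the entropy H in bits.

Each probability is a power of 1/2, so log₂(1/p) is an integer.
H = Σ p·log₂(1/p) = 1/8·3 + 1/8·3 + 1/4·2 + 1/16·4 + 1/16·4 + 1/16·4 + 1/4·2 + 1/16·4 = 2.75 bits.

2.75 bits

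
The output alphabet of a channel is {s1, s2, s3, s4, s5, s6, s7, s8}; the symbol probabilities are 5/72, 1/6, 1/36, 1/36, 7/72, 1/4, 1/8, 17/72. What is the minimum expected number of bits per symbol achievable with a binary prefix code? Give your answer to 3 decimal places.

2.694 bits/symbol

Repeatedly combine the two least-probable nodes; the expected code length is the sum of the merged weights.
merge 1/36 + 1/36 → 1/18
merge 1/18 + 5/72 → 1/8
merge 7/72 + 1/8 → 2/9
merge 1/8 + 1/6 → 7/24
merge 2/9 + 17/72 → 11/24
merge 1/4 + 7/24 → 13/24
merge 11/24 + 13/24 → 1
L = 1/18 + 1/8 + 2/9 + 7/24 + 11/24 + 13/24 + 1 = 97/36 ≈ 2.694 bits/symbol.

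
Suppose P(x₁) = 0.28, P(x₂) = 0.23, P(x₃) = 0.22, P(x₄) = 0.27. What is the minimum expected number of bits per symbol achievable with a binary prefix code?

Repeatedly combine the two least-probable nodes; the expected code length is the sum of the merged weights.
merge 11/50 + 23/100 → 9/20
merge 27/100 + 7/25 → 11/20
merge 9/20 + 11/20 → 1
L = 9/20 + 11/20 + 1 = 2 bits/symbol.

2 bits/symbol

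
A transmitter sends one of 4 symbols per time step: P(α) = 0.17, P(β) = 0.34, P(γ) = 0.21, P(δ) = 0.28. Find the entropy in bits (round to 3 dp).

1.951 bits

H = −Σ pᵢ log₂ pᵢ.
−0.17·log₂(0.17) = 0.4346
−0.34·log₂(0.34) = 0.5292
−0.21·log₂(0.21) = 0.4728
−0.28·log₂(0.28) = 0.5142
Sum ≈ 1.9508 → 1.951 bits.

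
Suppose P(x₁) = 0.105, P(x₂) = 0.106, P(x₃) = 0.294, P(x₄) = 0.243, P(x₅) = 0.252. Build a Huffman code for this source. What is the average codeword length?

2.211 bits/symbol

Repeatedly combine the two least-probable nodes; the expected code length is the sum of the merged weights.
merge 21/200 + 53/500 → 211/1000
merge 211/1000 + 243/1000 → 227/500
merge 63/250 + 147/500 → 273/500
merge 227/500 + 273/500 → 1
L = 211/1000 + 227/500 + 273/500 + 1 = 2211/1000 = 2.211 bits/symbol.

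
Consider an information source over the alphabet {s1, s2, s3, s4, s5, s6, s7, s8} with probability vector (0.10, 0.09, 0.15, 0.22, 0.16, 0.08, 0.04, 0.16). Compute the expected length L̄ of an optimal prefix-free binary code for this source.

Repeatedly combine the two least-probable nodes; the expected code length is the sum of the merged weights.
merge 1/25 + 2/25 → 3/25
merge 9/100 + 1/10 → 19/100
merge 3/25 + 3/20 → 27/100
merge 4/25 + 4/25 → 8/25
merge 19/100 + 11/50 → 41/100
merge 27/100 + 8/25 → 59/100
merge 41/100 + 59/100 → 1
L = 3/25 + 19/100 + 27/100 + 8/25 + 41/100 + 59/100 + 1 = 29/10 = 2.9 bits/symbol.

2.9 bits/symbol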